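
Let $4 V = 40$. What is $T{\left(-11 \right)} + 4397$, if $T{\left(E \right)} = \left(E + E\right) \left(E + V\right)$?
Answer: $4419$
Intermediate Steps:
$V = 10$ ($V = \frac{1}{4} \cdot 40 = 10$)
$T{\left(E \right)} = 2 E \left(10 + E\right)$ ($T{\left(E \right)} = \left(E + E\right) \left(E + 10\right) = 2 E \left(10 + E\right)$)
$T{\left(-11 \right)} + 4397 = 2 \left(-11\right) \left(10 - 11\right) + 4397 = 2 \left(-11\right) \left(-1\right) + 4397 = 22 + 4397 = 4419$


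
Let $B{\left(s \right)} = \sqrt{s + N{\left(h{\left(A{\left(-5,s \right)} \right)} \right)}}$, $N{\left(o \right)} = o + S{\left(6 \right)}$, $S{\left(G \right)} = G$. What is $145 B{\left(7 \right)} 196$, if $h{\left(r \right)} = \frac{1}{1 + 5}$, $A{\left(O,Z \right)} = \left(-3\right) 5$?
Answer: $\frac{14210 \sqrt{474}}{3} \approx 1.0312 \cdot 10^{5}$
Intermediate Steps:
$A{\left(O,Z \right)} = -15$
$h{\left(r \right)} = \frac{1}{6}$
$N{\left(o \right)} = 6 + o$ ($N{\left(o \right)} = o + 6 = 6 + o$)
$B{\left(s \right)} = \sqrt{\frac{37}{6} + s}$ ($B{\left(s \right)} = \sqrt{s + \left(6 + \frac{1}{6}\right)} = \sqrt{s + \frac{37}{6}} = \sqrt{\frac{37}{6} + s}$)
$145 B{\left(7 \right)} 196 = 145 \frac{\sqrt{222 + 36 \cdot 7}}{6} \cdot 196 = 145 \frac{\sqrt{222 + 252}}{6} \cdot 196 = 145 \frac{\sqrt{474}}{6} \cdot 196 = \frac{145 \sqrt{474}}{6} \cdot 196 = \frac{14210 \sqrt{474}}{3}$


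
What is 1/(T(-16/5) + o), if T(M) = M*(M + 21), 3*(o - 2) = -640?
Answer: -75/20122 ≈ -0.0037273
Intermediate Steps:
o = -634/3 (o = 2 + (⅓)*(-640) = 2 - 640/3 = -634/3 ≈ -211.33)
T(M) = M*(21 + M)
1/(T(-16/5) + o) = 1/((-16/5)*(21 - 16/5) - 634/3) = 1/((-16*⅕)*(21 - 16*⅕) - 634/3) = 1/(-16*(21 - 16/5)/5 - 634/3) = 1/(-16/5*89/5 - 634/3) = 1/(-1424/25 - 634/3) = 1/(-20122/75) = -75/20122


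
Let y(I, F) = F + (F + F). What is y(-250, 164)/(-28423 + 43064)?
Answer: 492/14641 ≈ 0.033604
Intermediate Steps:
y(I, F) = 3*F (y(I, F) = F + 2*F = 3*F)
y(-250, 164)/(-28423 + 43064) = (3*164)/(-28423 + 43064) = 492/14641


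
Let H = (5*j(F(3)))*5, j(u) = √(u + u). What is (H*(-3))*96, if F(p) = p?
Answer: -7200*√6 ≈ -17636.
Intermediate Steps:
j(u) = √2*√u (j(u) = √(2*u) = √2*√u)
H = 25*√6 (H = (5*(√2*√3))*5 = (5*√6)*5 = 25*√6 ≈ 61.237)
(H*(-3))*96 = ((25*√6)*(-3))*96 = -75*√6*96 = -7200*√6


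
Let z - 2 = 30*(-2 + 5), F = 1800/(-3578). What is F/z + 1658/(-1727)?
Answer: -68610301/71060869 ≈ -0.96551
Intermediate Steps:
F = -900/1789 (F = 1800*(-1/3578) = -900/1789 ≈ -0.50307)
z = 92 (z = 2 + 30*(-2 + 5) = 2 + 30*3 = 2 + 90 = 92)
F/z + 1658/(-1727) = -900/1789/92 + 1658/(-1727) = -900/1789*1/92 + 1658*(-1/1727) = -225/41147 - 1658/1727 = -68610301/71060869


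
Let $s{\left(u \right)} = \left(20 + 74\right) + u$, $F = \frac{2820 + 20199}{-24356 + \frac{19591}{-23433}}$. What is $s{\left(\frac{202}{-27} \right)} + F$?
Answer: $\frac{1318716820175}{15410350953} \approx 85.573$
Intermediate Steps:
$F = - \frac{539404227}{570753739}$ ($F = \frac{23019}{-24356 + 19591 \left(- \frac{1}{23433}\right)} = \frac{23019}{-24356 - \frac{19591}{23433}} = \frac{23019}{- \frac{570753739}{23433}} = 23019 \left(- \frac{23433}{570753739}\right) = - \frac{539404227}{570753739} \approx -0.94507$)
$s{\left(u \right)} = 94 + u$
$s{\left(\frac{202}{-27} \right)} + F = \left(94 + \frac{202}{-27}\right) - \frac{539404227}{570753739} = \left(94 + 202 \left(- \frac{1}{27}\right)\right) - \frac{539404227}{570753739} = \left(94 - \frac{202}{27}\right) - \frac{539404227}{570753739} = \frac{2336}{27} - \frac{539404227}{570753739} = \frac{1318716820175}{15410350953}$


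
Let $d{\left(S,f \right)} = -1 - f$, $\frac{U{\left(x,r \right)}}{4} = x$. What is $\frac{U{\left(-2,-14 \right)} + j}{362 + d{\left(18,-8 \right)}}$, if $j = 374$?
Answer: $\frac{122}{123} \approx 0.99187$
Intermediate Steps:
$U{\left(x,r \right)} = 4 x$
$\frac{U{\left(-2,-14 \right)} + j}{362 + d{\left(18,-8 \right)}} = \frac{4 \left(-2\right) + 374}{362 - -7} = \frac{-8 + 374}{362 + \left(-1 + 8\right)} = \frac{366}{362 + 7} = \frac{366}{369} = 366 \cdot \frac{1}{369} = \frac{122}{123}$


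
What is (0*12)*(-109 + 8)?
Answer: 0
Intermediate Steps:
(0*12)*(-109 + 8) = 0*(-101) = 0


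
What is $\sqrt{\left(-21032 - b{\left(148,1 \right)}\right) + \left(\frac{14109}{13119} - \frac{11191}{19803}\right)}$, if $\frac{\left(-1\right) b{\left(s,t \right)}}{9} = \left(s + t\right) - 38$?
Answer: $\frac{i \sqrt{150229719630553589859}}{86598519} \approx 141.54 i$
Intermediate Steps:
$b{\left(s,t \right)} = 342 - 9 s - 9 t$ ($b{\left(s,t \right)} = - 9 \left(\left(s + t\right) - 38\right) = - 9 \left(-38 + s + t\right) = 342 - 9 s - 9 t$)
$\sqrt{\left(-21032 - b{\left(148,1 \right)}\right) + \left(\frac{14109}{13119} - \frac{11191}{19803}\right)} = \sqrt{\left(-21032 - \left(342 - 1332 - 9\right)\right) + \left(\frac{14109}{13119} - \frac{11191}{19803}\right)} = \sqrt{\left(-21032 - \left(342 - 1332 - 9\right)\right) + \left(14109 \cdot \frac{1}{13119} - \frac{11191}{19803}\right)} = \sqrt{\left(-21032 - -999\right) + \left(\frac{4703}{4373} - \frac{11191}{19803}\right)} = \sqrt{\left(-21032 + 999\right) + \frac{44195266}{86598519}} = \sqrt{-20033 + \frac{44195266}{86598519}} = \sqrt{- \frac{1734783935861}{86598519}} = \frac{i \sqrt{150229719630553589859}}{86598519}$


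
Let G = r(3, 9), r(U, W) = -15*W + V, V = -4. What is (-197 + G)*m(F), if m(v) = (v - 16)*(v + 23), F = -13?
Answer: 97440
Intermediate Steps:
r(U, W) = -4 - 15*W (r(U, W) = -15*W - 4 = -4 - 15*W)
m(v) = (-16 + v)*(23 + v)
G = -139 (G = -4 - 15*9 = -4 - 135 = -139)
(-197 + G)*m(F) = (-197 - 139)*(-368 + (-13)**2 + 7*(-13)) = -336*(-368 + 169 - 91) = -336*(-290) = 97440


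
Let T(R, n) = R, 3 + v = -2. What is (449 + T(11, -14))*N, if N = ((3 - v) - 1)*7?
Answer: 22540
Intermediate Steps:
v = -5 (v = -3 - 2 = -5)
N = 49 (N = ((3 - 1*(-5)) - 1)*7 = ((3 + 5) - 1)*7 = (8 - 1)*7 = 7*7 = 49)
(449 + T(11, -14))*N = (449 + 11)*49 = 460*49 = 22540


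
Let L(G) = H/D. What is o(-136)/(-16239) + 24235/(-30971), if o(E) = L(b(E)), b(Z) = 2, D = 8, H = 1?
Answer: -3148448291/4023504552 ≈ -0.78251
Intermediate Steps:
L(G) = 1/8
o(E) = 1/8
o(-136)/(-16239) + 24235/(-30971) = (1/8)/(-16239) + 24235/(-30971) = (1/8)*(-1/16239) + 24235*(-1/30971) = -1/129912 - 24235/30971 = -3148448291/4023504552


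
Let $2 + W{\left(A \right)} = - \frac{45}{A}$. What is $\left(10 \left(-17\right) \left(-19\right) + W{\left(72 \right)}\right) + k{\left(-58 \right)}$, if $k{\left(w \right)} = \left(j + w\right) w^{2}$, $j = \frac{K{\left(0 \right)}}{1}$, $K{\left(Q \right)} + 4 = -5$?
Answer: $- \frac{1777285}{8} \approx -2.2216 \cdot 10^{5}$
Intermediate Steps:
$K{\left(Q \right)} = -9$ ($K{\left(Q \right)} = -4 - 5 = -9$)
$j = -9$ ($j = - \frac{9}{1} = \left(-9\right) 1 = -9$)
$W{\left(A \right)} = -2 - \frac{45}{A}$
$k{\left(w \right)} = w^{2} \left(-9 + w\right)$ ($k{\left(w \right)} = \left(-9 + w\right) w^{2} = w^{2} \left(-9 + w\right)$)
$\left(10 \left(-17\right) \left(-19\right) + W{\left(72 \right)}\right) + k{\left(-58 \right)} = \left(10 \left(-17\right) \left(-19\right) - \left(2 + \frac{45}{72}\right)\right) + \left(-58\right)^{2} \left(-9 - 58\right) = \left(\left(-170\right) \left(-19\right) - \frac{21}{8}\right) + 3364 \left(-67\right) = \left(3230 - \frac{21}{8}\right) - 225388 = \frac{25819}{8} - 225388 = - \frac{1777285}{8}$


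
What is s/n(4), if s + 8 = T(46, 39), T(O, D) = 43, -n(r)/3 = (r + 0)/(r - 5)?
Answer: 35/12 ≈ 2.9167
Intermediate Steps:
n(r) = -3*r/(-5 + r) (n(r) = -3*(r + 0)/(r - 5) = -3*r/(-5 + r))
s = 35 (s = -8 + 43 = 35)
s/n(4) = 35/((-3*4/(-5 + 4))) = 35/((-3*4/(-1))) = 35/((-3*4*(-1))) = 35/12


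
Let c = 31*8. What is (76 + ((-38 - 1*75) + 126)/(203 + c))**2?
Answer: 1175735521/203401 ≈ 5780.4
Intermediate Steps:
c = 248
(76 + ((-38 - 1*75) + 126)/(203 + c))**2 = (76 + ((-38 - 1*75) + 126)/(203 + 248))**2 = (76 + ((-38 - 75) + 126)/451)**2 = (76 + (-113 + 126)*(1/451))**2 = (76 + 13*(1/451))**2 = (76 + 13/451)**2 = (34289/451)**2 = 1175735521/203401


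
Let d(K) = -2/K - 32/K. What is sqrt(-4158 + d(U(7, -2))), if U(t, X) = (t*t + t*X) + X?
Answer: 4*I*sqrt(283074)/33 ≈ 64.491*I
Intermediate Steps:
U(t, X) = X + t**2 + X*t (U(t, X) = (t**2 + X*t) + X = X + t**2 + X*t)
d(K) = -34/K
sqrt(-4158 + d(U(7, -2))) = sqrt(-4158 - 34/(-2 + 7**2 - 2*7)) = sqrt(-4158 - 34/(-2 + 49 - 14)) = sqrt(-4158 - 34/33) = sqrt(-137248/33) = 4*I*sqrt(283074)/33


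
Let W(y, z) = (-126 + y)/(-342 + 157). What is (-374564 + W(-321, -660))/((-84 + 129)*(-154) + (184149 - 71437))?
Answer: -69293893/19569670 ≈ -3.5409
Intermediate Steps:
W(y, z) = 126/185 - y/185 (W(y, z) = (-126 + y)/(-185) = (-126 + y)*(-1/185) = 126/185 - y/185)
(-374564 + W(-321, -660))/((-84 + 129)*(-154) + (184149 - 71437)) = (-374564 + (126/185 - 1/185*(-321)))/((-84 + 129)*(-154) + (184149 - 71437)) = (-374564 + (126/185 + 321/185))/(45*(-154) + 112712) = (-374564 + 447/185)/(-6930 + 112712) = -69293893/185/105782 = -69293893/185*1/105782 = -69293893/19569670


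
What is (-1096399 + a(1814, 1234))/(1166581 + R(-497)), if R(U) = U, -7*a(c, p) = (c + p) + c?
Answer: -7679655/8162588 ≈ -0.94084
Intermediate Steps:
a(c, p) = -2*c/7 - p/7 (a(c, p) = -((c + p) + c)/7 = -(p + 2*c)/7 = -2*c/7 - p/7)
(-1096399 + a(1814, 1234))/(1166581 + R(-497)) = (-1096399 + (-2/7*1814 - ⅐*1234))/(1166581 - 497) = (-1096399 + (-3628/7 - 1234/7))/1166084 = (-1096399 - 4862/7)*(1/1166084) = -7679655/7*1/1166084 = -7679655/8162588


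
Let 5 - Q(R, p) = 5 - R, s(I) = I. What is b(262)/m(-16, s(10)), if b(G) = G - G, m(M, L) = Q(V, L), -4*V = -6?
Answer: 0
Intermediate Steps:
V = 3/2 (V = -¼*(-6) = 3/2 ≈ 1.5000)
Q(R, p) = R (Q(R, p) = 5 - (5 - R) = 5 + (-5 + R) = R)
m(M, L) = 3/2
b(G) = 0
b(262)/m(-16, s(10)) = 0/(3/2) = 0*(⅔) = 0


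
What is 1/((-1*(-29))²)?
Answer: 1/841 ≈ 0.0011891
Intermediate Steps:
1/((-1*(-29))²) = 1/(29²) = 1/841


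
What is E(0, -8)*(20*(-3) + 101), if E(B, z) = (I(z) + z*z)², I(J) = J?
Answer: 128576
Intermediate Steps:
E(B, z) = (z + z²)² (E(B, z) = (z + z*z)² = (z + z²)²)
E(0, -8)*(20*(-3) + 101) = ((-8)²*(1 - 8)²)*(20*(-3) + 101) = (64*(-7)²)*(-60 + 101) = (64*49)*41 = 3136*41 = 128576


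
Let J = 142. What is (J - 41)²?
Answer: 10201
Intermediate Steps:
(J - 41)² = (142 - 41)² = 101² = 10201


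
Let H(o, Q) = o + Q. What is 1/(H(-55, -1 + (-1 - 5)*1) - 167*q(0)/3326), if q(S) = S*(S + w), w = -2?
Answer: -1/62 ≈ -0.016129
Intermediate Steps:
H(o, Q) = Q + o
q(S) = S*(-2 + S) (q(S) = S*(S - 2) = S*(-2 + S))
1/(H(-55, -1 + (-1 - 5)*1) - 167*q(0)/3326) = 1/(((-1 + (-1 - 5)*1) - 55) - 0*(-2 + 0)/3326) = 1/(((-1 - 6*1) - 55) - 0*(-2)*(1/3326)) = 1/(((-1 - 6) - 55) - 167*0*(1/3326)) = 1/((-7 - 55) + 0*(1/3326)) = 1/(-62 + 0) = 1/(-62) = -1/62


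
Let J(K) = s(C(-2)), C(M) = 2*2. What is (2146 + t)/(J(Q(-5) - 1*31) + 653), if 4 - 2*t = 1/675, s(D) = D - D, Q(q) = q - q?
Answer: 2899799/881550 ≈ 3.2894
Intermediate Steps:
C(M) = 4
Q(q) = 0
s(D) = 0
t = 2699/1350 (t = 2 - ½/675 = 2 - ½*1/675 = 2 - 1/1350 = 2699/1350 ≈ 1.9993)
J(K) = 0
(2146 + t)/(J(Q(-5) - 1*31) + 653) = (2146 + 2699/1350)/(0 + 653) = (2899799/1350)/653 = (2899799/1350)*(1/653) = 2899799/881550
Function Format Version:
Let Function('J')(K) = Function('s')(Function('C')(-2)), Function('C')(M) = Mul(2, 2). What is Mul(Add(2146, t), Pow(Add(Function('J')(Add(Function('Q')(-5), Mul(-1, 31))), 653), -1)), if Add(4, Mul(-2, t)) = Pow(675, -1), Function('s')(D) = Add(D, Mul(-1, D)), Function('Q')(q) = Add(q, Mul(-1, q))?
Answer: Rational(2899799, 881550) ≈ 3.2894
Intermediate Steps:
Function('C')(M) = 4
Function('Q')(q) = 0
Function('s')(D) = 0
t = Rational(2699, 1350) (t = Add(2, Mul(Rational(-1, 2), Pow(675, -1))) = Add(2, Mul(Rational(-1, 2), Rational(1, 675))) = Add(2, Rational(-1, 1350)) = Rational(2699, 1350) ≈ 1.9993)
Function('J')(K) = 0
Mul(Add(2146, t), Pow(Add(Function('J')(Add(Function('Q')(-5), Mul(-1, 31))), 653), -1)) = Mul(Add(2146, Rational(2699, 1350)), Pow(Add(0, 653), -1)) = Mul(Rational(2899799, 1350), Pow(653, -1)) = Mul(Rational(2899799, 1350), Rational(1, 653)) = Rational(2899799, 881550)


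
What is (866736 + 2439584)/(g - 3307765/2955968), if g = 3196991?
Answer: 9773376117760/9450199784523 ≈ 1.0342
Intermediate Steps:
(866736 + 2439584)/(g - 3307765/2955968) = (866736 + 2439584)/(3196991 - 3307765/2955968) = 3306320/(3196991 - 3307765*1/2955968) = 3306320/(3196991 - 3307765/2955968) = 3306320/(9450199784523/2955968) = 3306320*(2955968/9450199784523) = 9773376117760/9450199784523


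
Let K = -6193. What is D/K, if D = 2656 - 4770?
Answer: 2114/6193 ≈ 0.34135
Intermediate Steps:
D = -2114
D/K = -2114/(-6193) = -2114*(-1/6193) = 2114/6193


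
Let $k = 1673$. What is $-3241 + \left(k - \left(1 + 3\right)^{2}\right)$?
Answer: $-1584$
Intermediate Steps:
$-3241 + \left(k - \left(1 + 3\right)^{2}\right) = -3241 + \left(1673 - \left(1 + 3\right)^{2}\right) = -3241 + \left(1673 - 4^{2}\right) = -3241 + \left(1673 - 16\right) = -3241 + 1657 = -1584$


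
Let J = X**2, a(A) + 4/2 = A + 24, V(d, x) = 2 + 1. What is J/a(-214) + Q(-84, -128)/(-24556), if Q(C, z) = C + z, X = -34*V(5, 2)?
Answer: -5321665/98224 ≈ -54.179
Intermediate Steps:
V(d, x) = 3
X = -102 (X = -34*3 = -102)
a(A) = 22 + A (a(A) = -2 + (A + 24) = -2 + (24 + A) = 22 + A)
J = 10404 (J = (-102)**2 = 10404)
J/a(-214) + Q(-84, -128)/(-24556) = 10404/(22 - 214) + (-84 - 128)/(-24556) = 10404/(-192) - 212*(-1/24556) = 10404*(-1/192) + 53/6139 = -867/16 + 53/6139 = -5321665/98224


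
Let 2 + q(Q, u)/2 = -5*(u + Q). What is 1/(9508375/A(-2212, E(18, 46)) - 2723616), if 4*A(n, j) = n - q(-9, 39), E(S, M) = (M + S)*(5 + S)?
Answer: -477/1308673207 ≈ -3.6449e-7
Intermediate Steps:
E(S, M) = (5 + S)*(M + S)
q(Q, u) = -4 - 10*Q - 10*u (q(Q, u) = -4 + 2*(-5*(u + Q)) = -4 + 2*(-5*(Q + u)) = -4 + 2*(-5*Q - 5*u) = -4 + (-10*Q - 10*u) = -4 - 10*Q - 10*u)
A(n, j) = 76 + n/4 (A(n, j) = (n - (-4 - 10*(-9) - 10*39))/4 = (n - (-4 + 90 - 390))/4 = (n - 1*(-304))/4 = (n + 304)/4 = (304 + n)/4 = 76 + n/4)
1/(9508375/A(-2212, E(18, 46)) - 2723616) = 1/(9508375/(76 + (¼)*(-2212)) - 2723616) = 1/(9508375/(76 - 553) - 2723616) = 1/(9508375/(-477) - 2723616) = 1/(9508375*(-1/477) - 2723616) = 1/(-9508375/477 - 2723616) = 1/(-1308673207/477) = -477/1308673207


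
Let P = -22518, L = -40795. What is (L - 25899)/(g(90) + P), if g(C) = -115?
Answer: 66694/22633 ≈ 2.9468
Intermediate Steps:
(L - 25899)/(g(90) + P) = (-40795 - 25899)/(-115 - 22518) = -66694/(-22633) = -66694*(-1/22633) = 66694/22633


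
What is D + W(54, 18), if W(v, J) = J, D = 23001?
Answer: 23019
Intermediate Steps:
D + W(54, 18) = 23001 + 18 = 23019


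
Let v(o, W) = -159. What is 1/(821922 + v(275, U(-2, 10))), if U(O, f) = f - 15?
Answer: 1/821763 ≈ 1.2169e-6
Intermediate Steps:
U(O, f) = -15 + f
1/(821922 + v(275, U(-2, 10))) = 1/(821922 - 159) = 1/821763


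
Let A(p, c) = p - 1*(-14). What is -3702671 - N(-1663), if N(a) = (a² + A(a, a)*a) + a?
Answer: -9208864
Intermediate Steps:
A(p, c) = 14 + p (A(p, c) = p + 14 = 14 + p)
N(a) = a + a² + a*(14 + a) (N(a) = (a² + (14 + a)*a) + a = (a² + a*(14 + a)) + a = a + a² + a*(14 + a))
-3702671 - N(-1663) = -3702671 - (-1663)*(15 + 2*(-1663)) = -3702671 - (-1663)*(15 - 3326) = -3702671 - (-1663)*(-3311) = -3702671 - 1*5506193 = -3702671 - 5506193 = -9208864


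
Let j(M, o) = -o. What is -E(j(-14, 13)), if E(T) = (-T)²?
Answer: -169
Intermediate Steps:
E(T) = T²
-E(j(-14, 13)) = -(-1*13)² = -1*(-13)² = -1*169 = -169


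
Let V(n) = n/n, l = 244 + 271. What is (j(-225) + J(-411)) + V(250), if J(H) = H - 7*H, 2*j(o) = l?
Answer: 5449/2 ≈ 2724.5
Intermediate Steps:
l = 515
j(o) = 515/2 (j(o) = (½)*515 = 515/2)
J(H) = -6*H
V(n) = 1
(j(-225) + J(-411)) + V(250) = (515/2 - 6*(-411)) + 1 = (515/2 + 2466) + 1 = 5447/2 + 1 = 5449/2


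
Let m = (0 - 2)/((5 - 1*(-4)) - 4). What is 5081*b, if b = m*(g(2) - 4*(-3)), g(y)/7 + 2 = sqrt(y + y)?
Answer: -121944/5 ≈ -24389.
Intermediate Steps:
g(y) = -14 + 7*sqrt(2)*sqrt(y) (g(y) = -14 + 7*sqrt(y + y) = -14 + 7*sqrt(2*y) = -14 + 7*(sqrt(2)*sqrt(y)) = -14 + 7*sqrt(2)*sqrt(y))
m = -2/5 (m = -2/((5 + 4) - 4) = -2/(9 - 4) = -2/5 ≈ -0.40000)
b = -24/5 (b = -2*((-14 + 7*sqrt(2)*sqrt(2)) - 4*(-3))/5 = -2*((-14 + 14) + 12)/5 = -2*(0 + 12)/5 = -2/5*12 = -24/5 ≈ -4.8000)
5081*b = 5081*(-24/5) = -121944/5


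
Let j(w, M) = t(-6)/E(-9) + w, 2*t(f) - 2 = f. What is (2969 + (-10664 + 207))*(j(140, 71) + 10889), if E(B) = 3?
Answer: -82580160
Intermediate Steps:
t(f) = 1 + f/2
j(w, M) = -2/3 + w (j(w, M) = (1 + (1/2)*(-6))/3 + w = (1 - 3)*(1/3) + w = -2*1/3 + w = -2/3 + w)
(2969 + (-10664 + 207))*(j(140, 71) + 10889) = (2969 + (-10664 + 207))*((-2/3 + 140) + 10889) = (2969 - 10457)*(418/3 + 10889) = -7488*33085/3 = -82580160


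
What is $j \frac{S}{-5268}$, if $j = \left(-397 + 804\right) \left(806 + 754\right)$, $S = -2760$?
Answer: $\frac{146031600}{439} \approx 3.3265 \cdot 10^{5}$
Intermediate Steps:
$j = 634920$ ($j = 407 \cdot 1560 = 634920$)
$j \frac{S}{-5268} = 634920 \left(- \frac{2760}{-5268}\right) = 634920 \left(\left(-2760\right) \left(- \frac{1}{5268}\right)\right) = 634920 \cdot \frac{230}{439} = \frac{146031600}{439}$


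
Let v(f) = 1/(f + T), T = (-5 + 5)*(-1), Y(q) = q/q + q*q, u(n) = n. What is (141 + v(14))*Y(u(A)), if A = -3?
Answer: 9875/7 ≈ 1410.7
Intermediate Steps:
Y(q) = 1 + q**2
T = 0 (T = 0*(-1) = 0)
v(f) = 1/f (v(f) = 1/(f + 0) = 1/f)
(141 + v(14))*Y(u(A)) = (141 + 1/14)*(1 + (-3)**2) = (141 + 1/14)*(1 + 9) = (1975/14)*10 = 9875/7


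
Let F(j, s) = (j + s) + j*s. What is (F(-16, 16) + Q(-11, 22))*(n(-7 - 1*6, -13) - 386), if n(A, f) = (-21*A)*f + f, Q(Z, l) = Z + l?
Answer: 967260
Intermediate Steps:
n(A, f) = f - 21*A*f (n(A, f) = -21*A*f + f = f - 21*A*f)
F(j, s) = j + s + j*s
(F(-16, 16) + Q(-11, 22))*(n(-7 - 1*6, -13) - 386) = ((-16 + 16 - 16*16) + (-11 + 22))*(-13*(1 - 21*(-7 - 1*6)) - 386) = ((-16 + 16 - 256) + 11)*(-13*(1 - 21*(-7 - 6)) - 386) = (-256 + 11)*(-13*(1 - 21*(-13)) - 386) = -245*(-13*(1 + 273) - 386) = -245*(-13*274 - 386) = -245*(-3562 - 386) = -245*(-3948) = 967260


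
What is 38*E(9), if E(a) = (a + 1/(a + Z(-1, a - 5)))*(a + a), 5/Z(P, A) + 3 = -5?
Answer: 417924/67 ≈ 6237.7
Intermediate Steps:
Z(P, A) = -5/8 (Z(P, A) = 5/(-3 - 5) = 5/(-8) = 5*(-⅛) = -5/8)
E(a) = 2*a*(a + 1/(-5/8 + a)) (E(a) = (a + 1/(a - 5/8))*(a + a) = (a + 1/(-5/8 + a))*(2*a) = 2*a*(a + 1/(-5/8 + a)))
38*E(9) = 38*(2*9*(8 - 5*9 + 8*9²)/(-5 + 8*9)) = 38*(2*9*(8 - 45 + 8*81)/(-5 + 72)) = 38*(2*9*(8 - 45 + 648)/67) = 38*(2*9*(1/67)*611) = 38*(10998/67) = 417924/67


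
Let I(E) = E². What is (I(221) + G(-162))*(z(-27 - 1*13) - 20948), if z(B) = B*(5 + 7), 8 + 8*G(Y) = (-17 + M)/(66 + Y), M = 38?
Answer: -66978747781/64 ≈ -1.0465e+9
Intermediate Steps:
G(Y) = -1 + 21/(8*(66 + Y)) (G(Y) = -1 + ((-17 + 38)/(66 + Y))/8 = -1 + (21/(66 + Y))/8 = -1 + 21/(8*(66 + Y)))
z(B) = 12*B (z(B) = B*12 = 12*B)
(I(221) + G(-162))*(z(-27 - 1*13) - 20948) = (221² + (-507/8 - 1*(-162))/(66 - 162))*(12*(-27 - 1*13) - 20948) = (48841 + (-507/8 + 162)/(-96))*(12*(-27 - 13) - 20948) = (48841 - 1/96*789/8)*(12*(-40) - 20948) = (48841 - 263/256)*(-480 - 20948) = (12503033/256)*(-21428) = -66978747781/64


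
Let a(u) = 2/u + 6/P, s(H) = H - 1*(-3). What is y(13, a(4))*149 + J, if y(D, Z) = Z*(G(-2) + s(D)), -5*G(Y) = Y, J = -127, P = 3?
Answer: 5982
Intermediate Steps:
G(Y) = -Y/5
s(H) = 3 + H (s(H) = H + 3 = 3 + H)
a(u) = 2 + 2/u (a(u) = 2/u + 6/3 = 2/u + 6*(⅓) = 2/u + 2 = 2 + 2/u)
y(D, Z) = Z*(17/5 + D) (y(D, Z) = Z*(-⅕*(-2) + (3 + D)) = Z*(⅖ + (3 + D)) = Z*(17/5 + D))
y(13, a(4))*149 + J = ((2 + 2/4)*(17 + 5*13)/5)*149 - 127 = ((2 + 2*(¼))*(17 + 65)/5)*149 - 127 = ((⅕)*(2 + ½)*82)*149 - 127 = ((⅕)*(5/2)*82)*149 - 127 = 41*149 - 127 = 6109 - 127 = 5982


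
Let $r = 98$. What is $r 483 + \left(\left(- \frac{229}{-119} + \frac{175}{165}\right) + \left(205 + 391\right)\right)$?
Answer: $\frac{188232832}{3927} \approx 47933.0$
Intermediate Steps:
$r 483 + \left(\left(- \frac{229}{-119} + \frac{175}{165}\right) + \left(205 + 391\right)\right) = 98 \cdot 483 + \left(\left(- \frac{229}{-119} + \frac{175}{165}\right) + \left(205 + 391\right)\right) = 47334 + \left(\left(\left(-229\right) \left(- \frac{1}{119}\right) + 175 \cdot \frac{1}{165}\right) + 596\right) = 47334 + \left(\left(\frac{229}{119} + \frac{35}{33}\right) + 596\right) = 47334 + \left(\frac{11722}{3927} + 596\right) = 47334 + \frac{2352214}{3927} = \frac{188232832}{3927}$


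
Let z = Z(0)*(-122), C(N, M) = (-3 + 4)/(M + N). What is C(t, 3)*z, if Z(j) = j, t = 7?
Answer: 0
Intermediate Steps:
C(N, M) = 1/(M + N)
z = 0 (z = 0*(-122) = 0)
C(t, 3)*z = 0/(3 + 7) = 0/10 = (1/10)*0 = 0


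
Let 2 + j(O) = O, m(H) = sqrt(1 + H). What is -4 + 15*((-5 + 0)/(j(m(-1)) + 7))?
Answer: -19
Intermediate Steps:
j(O) = -2 + O
-4 + 15*((-5 + 0)/(j(m(-1)) + 7)) = -4 + 15*((-5 + 0)/((-2 + sqrt(1 - 1)) + 7)) = -4 + 15*(-5/((-2 + sqrt(0)) + 7)) = -4 + 15*(-5/((-2 + 0) + 7)) = -4 + 15*(-5/(-2 + 7)) = -4 + 15*(-5/5) = -4 + 15*(-5*1/5) = -4 + 15*(-1) = -4 - 15 = -19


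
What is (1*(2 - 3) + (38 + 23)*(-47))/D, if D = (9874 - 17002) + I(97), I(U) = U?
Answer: 2868/7031 ≈ 0.40791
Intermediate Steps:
D = -7031 (D = (9874 - 17002) + 97 = -7128 + 97 = -7031)
(1*(2 - 3) + (38 + 23)*(-47))/D = (1*(2 - 3) + (38 + 23)*(-47))/(-7031) = (1*(-1) + 61*(-47))*(-1/7031) = (-1 - 2867)*(-1/7031) = -2868*(-1/7031) = 2868/7031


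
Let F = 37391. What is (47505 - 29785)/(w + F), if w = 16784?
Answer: 3544/10835 ≈ 0.32709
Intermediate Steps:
(47505 - 29785)/(w + F) = (47505 - 29785)/(16784 + 37391) = 17720/54175 = 17720*(1/54175) = 3544/10835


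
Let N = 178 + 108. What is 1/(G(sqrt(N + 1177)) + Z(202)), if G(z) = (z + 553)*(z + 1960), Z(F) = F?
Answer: 1085545/1169168854778 - 2513*sqrt(1463)/1169168854778 ≈ 8.4626e-7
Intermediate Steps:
N = 286
G(z) = (553 + z)*(1960 + z)
1/(G(sqrt(N + 1177)) + Z(202)) = 1/((1083880 + (sqrt(286 + 1177))**2 + 2513*sqrt(286 + 1177)) + 202) = 1/((1083880 + (sqrt(1463))**2 + 2513*sqrt(1463)) + 202) = 1/((1083880 + 1463 + 2513*sqrt(1463)) + 202) = 1/((1085343 + 2513*sqrt(1463)) + 202) = 1/(1085545 + 2513*sqrt(1463))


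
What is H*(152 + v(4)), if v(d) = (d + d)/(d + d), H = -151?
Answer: -23103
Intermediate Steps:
v(d) = 1 (v(d) = (2*d)/((2*d)) = (2*d)*(1/(2*d)) = 1)
H*(152 + v(4)) = -151*(152 + 1) = -151*153 = -23103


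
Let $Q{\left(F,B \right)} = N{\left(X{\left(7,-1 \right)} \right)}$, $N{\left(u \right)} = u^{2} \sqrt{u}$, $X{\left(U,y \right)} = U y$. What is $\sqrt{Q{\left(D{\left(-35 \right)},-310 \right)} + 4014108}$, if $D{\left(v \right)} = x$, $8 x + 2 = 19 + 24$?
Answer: $\sqrt{4014108 + 49 i \sqrt{7}} \approx 2003.5 + 0.032 i$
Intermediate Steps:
$x = \frac{41}{8}$ ($x = - \frac{1}{4} + \frac{19 + 24}{8} = - \frac{1}{4} + \frac{1}{8} \cdot 43 = - \frac{1}{4} + \frac{43}{8} = \frac{41}{8} \approx 5.125$)
$D{\left(v \right)} = \frac{41}{8}$
$N{\left(u \right)} = u^{\frac{5}{2}}$
$Q{\left(F,B \right)} = 49 i \sqrt{7}$ ($Q{\left(F,B \right)} = \left(7 \left(-1\right)\right)^{\frac{5}{2}} = \left(-7\right)^{\frac{5}{2}} = 49 i \sqrt{7}$)
$\sqrt{Q{\left(D{\left(-35 \right)},-310 \right)} + 4014108} = \sqrt{49 i \sqrt{7} + 4014108} = \sqrt{4014108 + 49 i \sqrt{7}}$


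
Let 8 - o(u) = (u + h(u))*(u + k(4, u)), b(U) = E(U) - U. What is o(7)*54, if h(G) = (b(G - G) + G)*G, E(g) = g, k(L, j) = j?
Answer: -41904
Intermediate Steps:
b(U) = 0 (b(U) = U - U = 0)
h(G) = G**2 (h(G) = (0 + G)*G = G*G = G**2)
o(u) = 8 - 2*u*(u + u**2) (o(u) = 8 - (u + u**2)*(u + u) = 8 - (u + u**2)*2*u = 8 - 2*u*(u + u**2))
o(7)*54 = (8 - 2*7**2 - 2*7**3)*54 = (8 - 2*49 - 2*343)*54 = (8 - 98 - 686)*54 = -776*54 = -41904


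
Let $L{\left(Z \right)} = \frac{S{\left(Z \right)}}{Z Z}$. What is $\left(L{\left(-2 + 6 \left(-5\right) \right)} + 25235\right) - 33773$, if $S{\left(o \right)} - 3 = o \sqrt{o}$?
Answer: $- \frac{8742909}{1024} - \frac{i \sqrt{2}}{8} \approx -8538.0 - 0.17678 i$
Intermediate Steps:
$S{\left(o \right)} = 3 + o^{\frac{3}{2}}$ ($S{\left(o \right)} = 3 + o \sqrt{o} = 3 + o^{\frac{3}{2}}$)
$L{\left(Z \right)} = \frac{3 + Z^{\frac{3}{2}}}{Z^{2}}$ ($L{\left(Z \right)} = \frac{3 + Z^{\frac{3}{2}}}{Z Z} = \frac{3 + Z^{\frac{3}{2}}}{Z^{2}}$)
$\left(L{\left(-2 + 6 \left(-5\right) \right)} + 25235\right) - 33773 = \left(\frac{3 + \left(-2 + 6 \left(-5\right)\right)^{\frac{3}{2}}}{\left(-2 + 6 \left(-5\right)\right)^{2}} + 25235\right) - 33773 = \left(\frac{3 + \left(-2 - 30\right)^{\frac{3}{2}}}{\left(-2 - 30\right)^{2}} + 25235\right) - 33773 = \left(\frac{3 + \left(-32\right)^{\frac{3}{2}}}{1024} + 25235\right) - 33773 = \left(\frac{3 - 128 i \sqrt{2}}{1024} + 25235\right) - 33773 = \left(\left(\frac{3}{1024} - \frac{i \sqrt{2}}{8}\right) + 25235\right) - 33773 = \left(\frac{25840643}{1024} - \frac{i \sqrt{2}}{8}\right) - 33773 = - \frac{8742909}{1024} - \frac{i \sqrt{2}}{8}$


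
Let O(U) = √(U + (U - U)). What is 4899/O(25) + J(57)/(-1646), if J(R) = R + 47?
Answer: 4031617/4115 ≈ 979.74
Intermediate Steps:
O(U) = √U (O(U) = √(U + 0) = √U)
J(R) = 47 + R
4899/O(25) + J(57)/(-1646) = 4899/(√25) + (47 + 57)/(-1646) = 4899/5 + 104*(-1/1646) = 4899*(⅕) - 52/823 = 4899/5 - 52/823 = 4031617/4115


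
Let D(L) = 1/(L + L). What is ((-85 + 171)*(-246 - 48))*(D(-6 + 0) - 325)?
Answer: 8219407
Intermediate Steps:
D(L) = 1/(2*L)
((-85 + 171)*(-246 - 48))*(D(-6 + 0) - 325) = ((-85 + 171)*(-246 - 48))*(1/(2*(-6 + 0)) - 325) = (86*(-294))*((1/2)/(-6) - 325) = -25284*((1/2)*(-1/6) - 325) = -25284*(-1/12 - 325) = -25284*(-3901/12) = 8219407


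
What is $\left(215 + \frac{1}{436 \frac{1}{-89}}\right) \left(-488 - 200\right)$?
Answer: $- \frac{16107972}{109} \approx -1.4778 \cdot 10^{5}$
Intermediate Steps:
$\left(215 + \frac{1}{436 \frac{1}{-89}}\right) \left(-488 - 200\right) = \left(215 + \frac{1}{436 \left(- \frac{1}{89}\right)}\right) \left(-688\right) = \left(215 + \frac{1}{- \frac{436}{89}}\right) \left(-688\right) = \left(215 - \frac{89}{436}\right) \left(-688\right) = \frac{93651}{436} \left(-688\right) = - \frac{16107972}{109}$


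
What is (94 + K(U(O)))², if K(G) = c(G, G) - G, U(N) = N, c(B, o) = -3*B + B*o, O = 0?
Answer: 8836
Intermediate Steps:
K(G) = -G + G*(-3 + G) (K(G) = G*(-3 + G) - G = -G + G*(-3 + G))
(94 + K(U(O)))² = (94 + 0*(-4 + 0))² = (94 + 0*(-4))² = (94 + 0)² = 94² = 8836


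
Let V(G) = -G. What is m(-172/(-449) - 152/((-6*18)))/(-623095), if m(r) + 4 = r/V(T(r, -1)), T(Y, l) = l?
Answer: 26786/7553780685 ≈ 3.5460e-6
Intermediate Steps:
m(r) = -4 + r (m(r) = -4 + r/((-1*(-1))) = -4 + r/1 = -4 + r*1 = -4 + r)
m(-172/(-449) - 152/((-6*18)))/(-623095) = (-4 + (-172/(-449) - 152/((-6*18))))/(-623095) = (-4 + (-172*(-1/449) - 152/(-108)))*(-1/623095) = (-4 + (172/449 - 152*(-1/108)))*(-1/623095) = (-4 + (172/449 + 38/27))*(-1/623095) = (-4 + 21706/12123)*(-1/623095) = -26786/12123*(-1/623095) = 26786/7553780685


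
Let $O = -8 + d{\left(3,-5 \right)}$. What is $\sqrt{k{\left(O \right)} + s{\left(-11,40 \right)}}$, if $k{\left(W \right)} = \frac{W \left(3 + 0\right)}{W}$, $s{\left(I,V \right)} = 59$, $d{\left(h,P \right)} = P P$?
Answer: $\sqrt{62} \approx 7.874$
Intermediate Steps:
$d{\left(h,P \right)} = P^{2}$
$O = 17$ ($O = -8 + \left(-5\right)^{2} = -8 + 25 = 17$)
$k{\left(W \right)} = 3$ ($k{\left(W \right)} = \frac{W 3}{W} = \frac{3 W}{W} = 3$)
$\sqrt{k{\left(O \right)} + s{\left(-11,40 \right)}} = \sqrt{3 + 59} = \sqrt{62}$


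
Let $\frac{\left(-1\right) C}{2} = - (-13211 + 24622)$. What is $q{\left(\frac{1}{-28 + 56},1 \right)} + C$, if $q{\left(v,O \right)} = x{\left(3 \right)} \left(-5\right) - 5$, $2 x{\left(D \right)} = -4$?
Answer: $22827$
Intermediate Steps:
$x{\left(D \right)} = -2$ ($x{\left(D \right)} = \frac{1}{2} \left(-4\right) = -2$)
$q{\left(v,O \right)} = 5$ ($q{\left(v,O \right)} = \left(-2\right) \left(-5\right) - 5 = 10 - 5 = 5$)
$C = 22822$ ($C = - 2 \left(- (-13211 + 24622)\right) = - 2 \left(\left(-1\right) 11411\right) = \left(-2\right) \left(-11411\right) = 22822$)
$q{\left(\frac{1}{-28 + 56},1 \right)} + C = 5 + 22822 = 22827$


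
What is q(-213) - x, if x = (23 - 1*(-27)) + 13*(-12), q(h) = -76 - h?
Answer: 243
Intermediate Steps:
x = -106 (x = (23 + 27) - 156 = 50 - 156 = -106)
q(-213) - x = (-76 - 1*(-213)) - 1*(-106) = (-76 + 213) + 106 = 137 + 106 = 243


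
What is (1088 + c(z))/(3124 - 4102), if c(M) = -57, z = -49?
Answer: -1031/978 ≈ -1.0542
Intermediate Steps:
(1088 + c(z))/(3124 - 4102) = (1088 - 57)/(3124 - 4102) = 1031/(-978) = 1031*(-1/978) = -1031/978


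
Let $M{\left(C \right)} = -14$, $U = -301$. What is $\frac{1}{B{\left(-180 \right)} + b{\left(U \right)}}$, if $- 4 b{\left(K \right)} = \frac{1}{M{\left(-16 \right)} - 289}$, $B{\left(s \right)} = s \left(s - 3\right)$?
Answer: $\frac{1212}{39923281} \approx 3.0358 \cdot 10^{-5}$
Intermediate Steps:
$B{\left(s \right)} = s \left(-3 + s\right)$
$b{\left(K \right)} = \frac{1}{1212}$ ($b{\left(K \right)} = - \frac{1}{4 \left(-14 - 289\right)} = - \frac{1}{4 \left(-303\right)} = \left(- \frac{1}{4}\right) \left(- \frac{1}{303}\right) = \frac{1}{1212}$)
$\frac{1}{B{\left(-180 \right)} + b{\left(U \right)}} = \frac{1}{- 180 \left(-3 - 180\right) + \frac{1}{1212}} = \frac{1}{\left(-180\right) \left(-183\right) + \frac{1}{1212}} = \frac{1}{32940 + \frac{1}{1212}} = \frac{1}{\frac{39923281}{1212}} = \frac{1212}{39923281}$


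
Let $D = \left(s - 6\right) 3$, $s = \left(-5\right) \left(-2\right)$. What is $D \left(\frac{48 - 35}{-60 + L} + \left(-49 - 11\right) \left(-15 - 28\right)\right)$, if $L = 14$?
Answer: $\frac{712002}{23} \approx 30957.0$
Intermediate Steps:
$s = 10$
$D = 12$ ($D = \left(10 - 6\right) 3 = 4 \cdot 3 = 12$)
$D \left(\frac{48 - 35}{-60 + L} + \left(-49 - 11\right) \left(-15 - 28\right)\right) = 12 \left(\frac{48 - 35}{-60 + 14} + \left(-49 - 11\right) \left(-15 - 28\right)\right) = 12 \left(\frac{13}{-46} - -2580\right) = 12 \left(13 \left(- \frac{1}{46}\right) + 2580\right) = 12 \left(- \frac{13}{46} + 2580\right) = 12 \cdot \frac{118667}{46} = \frac{712002}{23}$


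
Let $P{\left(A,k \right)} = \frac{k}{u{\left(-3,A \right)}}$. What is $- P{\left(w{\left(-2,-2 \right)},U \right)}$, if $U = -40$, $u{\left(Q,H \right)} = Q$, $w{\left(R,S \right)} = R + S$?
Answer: $- \frac{40}{3} \approx -13.333$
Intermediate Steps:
$P{\left(A,k \right)} = - \frac{k}{3}$ ($P{\left(A,k \right)} = \frac{k}{-3} = k \left(- \frac{1}{3}\right) = - \frac{k}{3}$)
$- P{\left(w{\left(-2,-2 \right)},U \right)} = - \frac{\left(-1\right) \left(-40\right)}{3} = \left(-1\right) \frac{40}{3} = - \frac{40}{3}$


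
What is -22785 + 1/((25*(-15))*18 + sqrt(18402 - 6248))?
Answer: -518932320180/22775173 - sqrt(12154)/45550346 ≈ -22785.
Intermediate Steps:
-22785 + 1/((25*(-15))*18 + sqrt(18402 - 6248)) = -22785 + 1/(-375*18 + sqrt(12154)) = -22785 + 1/(-6750 + sqrt(12154))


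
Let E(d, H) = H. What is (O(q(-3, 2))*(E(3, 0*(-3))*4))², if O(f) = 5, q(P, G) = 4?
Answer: 0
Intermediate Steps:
(O(q(-3, 2))*(E(3, 0*(-3))*4))² = (5*((0*(-3))*4))² = (5*(0*4))² = (5*0)² = 0² = 0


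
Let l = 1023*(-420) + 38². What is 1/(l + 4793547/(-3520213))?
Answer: -3520213/1507416323555 ≈ -2.3353e-6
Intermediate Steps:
l = -428216 (l = -429660 + 1444 = -428216)
1/(l + 4793547/(-3520213)) = 1/(-428216 + 4793547/(-3520213)) = 1/(-428216 + 4793547*(-1/3520213)) = 1/(-428216 - 4793547/3520213) = 1/(-1507416323555/3520213) = -3520213/1507416323555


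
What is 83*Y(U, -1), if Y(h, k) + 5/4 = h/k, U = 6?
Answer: -2407/4 ≈ -601.75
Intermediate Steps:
Y(h, k) = -5/4 + h/k
83*Y(U, -1) = 83*(-5/4 + 6/(-1)) = 83*(-5/4 + 6*(-1)) = 83*(-5/4 - 6) = 83*(-29/4) = -2407/4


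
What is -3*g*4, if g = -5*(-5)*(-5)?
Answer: 1500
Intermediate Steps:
g = -125 (g = 25*(-5) = -125)
-3*g*4 = -3*(-125)*4 = 375*4 = 1500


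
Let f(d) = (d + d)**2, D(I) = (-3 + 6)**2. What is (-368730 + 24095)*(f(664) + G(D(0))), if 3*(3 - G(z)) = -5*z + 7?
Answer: -1823394513365/3 ≈ -6.0780e+11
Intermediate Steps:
D(I) = 9 (D(I) = 3**2 = 9)
G(z) = 2/3 + 5*z/3 (G(z) = 3 - (-5*z + 7)/3 = 3 - (7 - 5*z)/3 = 3 + (-7/3 + 5*z/3) = 2/3 + 5*z/3)
f(d) = 4*d**2 (f(d) = (2*d)**2 = 4*d**2)
(-368730 + 24095)*(f(664) + G(D(0))) = (-368730 + 24095)*(4*664**2 + (2/3 + (5/3)*9)) = -344635*(4*440896 + (2/3 + 15)) = -344635*(1763584 + 47/3) = -344635*5290799/3 = -1823394513365/3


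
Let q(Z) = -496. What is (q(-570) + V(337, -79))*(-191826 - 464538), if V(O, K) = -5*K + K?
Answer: 118145520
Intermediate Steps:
V(O, K) = -4*K
(q(-570) + V(337, -79))*(-191826 - 464538) = (-496 - 4*(-79))*(-191826 - 464538) = (-496 + 316)*(-656364) = -180*(-656364) = 118145520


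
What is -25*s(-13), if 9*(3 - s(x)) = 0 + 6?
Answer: -175/3 ≈ -58.333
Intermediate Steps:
s(x) = 7/3 (s(x) = 3 - (0 + 6)/9 = 3 - ⅑*6 = 3 - ⅔ = 7/3)
-25*s(-13) = -25*7/3 = -175/3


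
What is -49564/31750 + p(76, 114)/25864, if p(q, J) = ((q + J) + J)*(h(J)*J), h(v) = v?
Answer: 7759716794/51323875 ≈ 151.19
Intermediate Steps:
p(q, J) = J²*(q + 2*J) (p(q, J) = ((q + J) + J)*(J*J) = ((J + q) + J)*J² = (q + 2*J)*J² = J²*(q + 2*J))
-49564/31750 + p(76, 114)/25864 = -49564/31750 + (114²*(76 + 2*114))/25864 = -49564*1/31750 + (12996*(76 + 228))*(1/25864) = -24782/15875 + (12996*304)*(1/25864) = -24782/15875 + 3950784*(1/25864) = -24782/15875 + 493848/3233 = 7759716794/51323875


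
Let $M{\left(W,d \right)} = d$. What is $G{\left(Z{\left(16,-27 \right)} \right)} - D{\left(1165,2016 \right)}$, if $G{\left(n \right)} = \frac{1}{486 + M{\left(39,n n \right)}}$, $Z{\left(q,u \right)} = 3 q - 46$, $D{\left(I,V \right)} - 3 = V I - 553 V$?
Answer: $- \frac{604559549}{490} \approx -1.2338 \cdot 10^{6}$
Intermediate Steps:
$D{\left(I,V \right)} = 3 - 553 V + I V$ ($D{\left(I,V \right)} = 3 + \left(V I - 553 V\right) = 3 + \left(I V - 553 V\right) = 3 + \left(- 553 V + I V\right) = 3 - 553 V + I V$)
$Z{\left(q,u \right)} = -46 + 3 q$
$G{\left(n \right)} = \frac{1}{486 + n^{2}}$ ($G{\left(n \right)} = \frac{1}{486 + n n} = \frac{1}{486 + n^{2}}$)
$G{\left(Z{\left(16,-27 \right)} \right)} - D{\left(1165,2016 \right)} = \frac{1}{486 + \left(-46 + 3 \cdot 16\right)^{2}} - \left(3 - 1114848 + 1165 \cdot 2016\right) = \frac{1}{486 + \left(-46 + 48\right)^{2}} - \left(3 - 1114848 + 2348640\right) = \frac{1}{486 + 2^{2}} - 1233795 = \frac{1}{486 + 4} - 1233795 = \frac{1}{490} - 1233795 = - \frac{604559549}{490}$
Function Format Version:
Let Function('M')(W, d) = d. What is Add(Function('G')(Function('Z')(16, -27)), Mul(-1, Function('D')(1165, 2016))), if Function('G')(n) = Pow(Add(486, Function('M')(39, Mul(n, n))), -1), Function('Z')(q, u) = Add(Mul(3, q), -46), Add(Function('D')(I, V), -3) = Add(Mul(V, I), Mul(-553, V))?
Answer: Rational(-604559549, 490) ≈ -1.2338e+6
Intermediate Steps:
Function('D')(I, V) = Add(3, Mul(-553, V), Mul(I, V)) (Function('D')(I, V) = Add(3, Add(Mul(V, I), Mul(-553, V))) = Add(3, Add(Mul(I, V), Mul(-553, V))) = Add(3, Add(Mul(-553, V), Mul(I, V))) = Add(3, Mul(-553, V), Mul(I, V)))
Function('Z')(q, u) = Add(-46, Mul(3, q))
Function('G')(n) = Pow(Add(486, Pow(n, 2)), -1) (Function('G')(n) = Pow(Add(486, Mul(n, n)), -1) = Pow(Add(486, Pow(n, 2)), -1))
Add(Function('G')(Function('Z')(16, -27)), Mul(-1, Function('D')(1165, 2016))) = Add(Pow(Add(486, Pow(Add(-46, Mul(3, 16)), 2)), -1), Mul(-1, Add(3, Mul(-553, 2016), Mul(1165, 2016)))) = Add(Pow(Add(486, Pow(Add(-46, 48), 2)), -1), Mul(-1, Add(3, -1114848, 2348640))) = Add(Pow(Add(486, Pow(2, 2)), -1), Mul(-1, 1233795)) = Add(Pow(Add(486, 4), -1), -1233795) = Add(Pow(490, -1), -1233795) = Add(Rational(1, 490), -1233795) = Rational(-604559549, 490)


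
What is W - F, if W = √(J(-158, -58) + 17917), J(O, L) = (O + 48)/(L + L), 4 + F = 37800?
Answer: -37796 + 7*√1230122/58 ≈ -37662.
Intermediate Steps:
F = 37796 (F = -4 + 37800 = 37796)
J(O, L) = (48 + O)/(2*L) (J(O, L) = (48 + O)/((2*L)) = (48 + O)*(1/(2*L)) = (48 + O)/(2*L))
W = 7*√1230122/58 (W = √((½)*(48 - 158)/(-58) + 17917) = √((½)*(-1/58)*(-110) + 17917) = √(55/58 + 17917) = √(1039241/58) = 7*√1230122/58 ≈ 133.86)
W - F = 7*√1230122/58 - 1*37796 = 7*√1230122/58 - 37796 = -37796 + 7*√1230122/58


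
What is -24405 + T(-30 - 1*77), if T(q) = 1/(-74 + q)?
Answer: -4417306/181 ≈ -24405.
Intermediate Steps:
-24405 + T(-30 - 1*77) = -24405 + 1/(-74 + (-30 - 1*77)) = -24405 + 1/(-74 + (-30 - 77)) = -24405 + 1/(-74 - 107) = -24405 + 1/(-181) = -24405 - 1/181 = -4417306/181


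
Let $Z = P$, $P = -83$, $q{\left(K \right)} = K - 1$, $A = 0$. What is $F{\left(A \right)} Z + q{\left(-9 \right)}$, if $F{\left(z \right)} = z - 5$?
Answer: $405$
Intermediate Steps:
$q{\left(K \right)} = -1 + K$ ($q{\left(K \right)} = K - 1 = -1 + K$)
$Z = -83$
$F{\left(z \right)} = -5 + z$
$F{\left(A \right)} Z + q{\left(-9 \right)} = \left(-5 + 0\right) \left(-83\right) - 10 = \left(-5\right) \left(-83\right) - 10 = 415 - 10 = 405$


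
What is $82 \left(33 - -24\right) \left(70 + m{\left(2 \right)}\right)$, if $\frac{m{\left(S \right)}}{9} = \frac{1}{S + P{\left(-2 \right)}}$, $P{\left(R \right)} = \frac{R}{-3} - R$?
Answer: $\frac{2353359}{7} \approx 3.3619 \cdot 10^{5}$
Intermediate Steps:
$P{\left(R \right)} = - \frac{4 R}{3}$ ($P{\left(R \right)} = R \left(- \frac{1}{3}\right) - R = - \frac{R}{3} - R = - \frac{4 R}{3}$)
$m{\left(S \right)} = \frac{9}{\frac{8}{3} + S}$ ($m{\left(S \right)} = \frac{9}{S - - \frac{8}{3}} = \frac{9}{S + \frac{8}{3}} = \frac{9}{\frac{8}{3} + S}$)
$82 \left(33 - -24\right) \left(70 + m{\left(2 \right)}\right) = 82 \left(33 - -24\right) \left(70 + \frac{27}{8 + 3 \cdot 2}\right) = 82 \left(33 + 24\right) \left(70 + \frac{27}{8 + 6}\right) = 82 \cdot 57 \left(70 + \frac{27}{14}\right) = 82 \cdot 57 \cdot \frac{1007}{14} = 82 \cdot \frac{57399}{14} = \frac{2353359}{7}$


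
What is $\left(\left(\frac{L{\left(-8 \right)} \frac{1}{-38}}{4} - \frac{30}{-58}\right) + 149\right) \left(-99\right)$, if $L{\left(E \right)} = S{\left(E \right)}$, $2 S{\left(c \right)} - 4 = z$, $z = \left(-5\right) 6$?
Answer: $- \frac{65285451}{4408} \approx -14811.0$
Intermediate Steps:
$z = -30$
$S{\left(c \right)} = -13$ ($S{\left(c \right)} = 2 + \frac{1}{2} \left(-30\right) = 2 - 15 = -13$)
$L{\left(E \right)} = -13$
$\left(\left(\frac{L{\left(-8 \right)} \frac{1}{-38}}{4} - \frac{30}{-58}\right) + 149\right) \left(-99\right) = \left(\left(\frac{\left(-13\right) \frac{1}{-38}}{4} - \frac{30}{-58}\right) + 149\right) \left(-99\right) = \left(\left(\left(-13\right) \left(- \frac{1}{38}\right) \frac{1}{4} - - \frac{15}{29}\right) + 149\right) \left(-99\right) = \left(\left(\frac{13}{38} \cdot \frac{1}{4} + \frac{15}{29}\right) + 149\right) \left(-99\right) = \left(\left(\frac{13}{152} + \frac{15}{29}\right) + 149\right) \left(-99\right) = \left(\frac{2657}{4408} + 149\right) \left(-99\right) = \frac{659449}{4408} \left(-99\right) = - \frac{65285451}{4408}$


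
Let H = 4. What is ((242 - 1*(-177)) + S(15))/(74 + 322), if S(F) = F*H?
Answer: 479/396 ≈ 1.2096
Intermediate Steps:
S(F) = 4*F (S(F) = F*4 = 4*F)
((242 - 1*(-177)) + S(15))/(74 + 322) = ((242 - 1*(-177)) + 4*15)/(74 + 322) = ((242 + 177) + 60)/396 = (419 + 60)*(1/396) = 479*(1/396) = 479/396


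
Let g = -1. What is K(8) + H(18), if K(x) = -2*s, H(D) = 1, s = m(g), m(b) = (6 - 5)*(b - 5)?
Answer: 13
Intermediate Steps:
m(b) = -5 + b (m(b) = 1*(-5 + b) = -5 + b)
s = -6 (s = -5 - 1 = -6)
K(x) = 12 (K(x) = -2*(-6) = 12)
K(8) + H(18) = 12 + 1 = 13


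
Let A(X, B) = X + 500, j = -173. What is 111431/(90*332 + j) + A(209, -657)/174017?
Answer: 19411950590/5169523019 ≈ 3.7551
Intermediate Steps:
A(X, B) = 500 + X
111431/(90*332 + j) + A(209, -657)/174017 = 111431/(90*332 - 173) + (500 + 209)/174017 = 111431/(29880 - 173) + 709*(1/174017) = 111431/29707 + 709/174017 = 19411950590/5169523019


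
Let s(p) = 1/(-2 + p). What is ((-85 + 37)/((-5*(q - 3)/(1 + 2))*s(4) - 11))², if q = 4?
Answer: 82944/5041 ≈ 16.454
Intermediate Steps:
((-85 + 37)/((-5*(q - 3)/(1 + 2))*s(4) - 11))² = ((-85 + 37)/((-5*(4 - 3)/(1 + 2))/(-2 + 4) - 11))² = (-48/(-5/3/2 - 11))² = (-48/(-5/3*(½) - 11))² = (-48/(-5*⅓*(½) - 11))² = (-48/(-5/3*½ - 11))² = (-48/(-⅚ - 11))² = (-48/(-71/6))² = (-48*(-6/71))² = (288/71)² = 82944/5041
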